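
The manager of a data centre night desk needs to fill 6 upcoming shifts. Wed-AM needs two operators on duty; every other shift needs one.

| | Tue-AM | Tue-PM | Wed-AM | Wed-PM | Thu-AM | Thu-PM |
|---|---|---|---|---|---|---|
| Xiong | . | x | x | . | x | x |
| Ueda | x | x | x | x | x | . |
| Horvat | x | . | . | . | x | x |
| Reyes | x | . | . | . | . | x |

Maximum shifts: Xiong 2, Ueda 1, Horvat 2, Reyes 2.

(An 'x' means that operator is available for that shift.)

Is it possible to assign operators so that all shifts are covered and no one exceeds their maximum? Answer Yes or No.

No

Total capacity is 7 and 7 slots are needed, so capacity alone doesn't rule it out.
Shifts {Wed-AM, Wed-PM} need 3 worker-slots in total, but the operators available for any of those shifts (Xiong and Ueda) can supply at most 2 among them. So no valid schedule exists.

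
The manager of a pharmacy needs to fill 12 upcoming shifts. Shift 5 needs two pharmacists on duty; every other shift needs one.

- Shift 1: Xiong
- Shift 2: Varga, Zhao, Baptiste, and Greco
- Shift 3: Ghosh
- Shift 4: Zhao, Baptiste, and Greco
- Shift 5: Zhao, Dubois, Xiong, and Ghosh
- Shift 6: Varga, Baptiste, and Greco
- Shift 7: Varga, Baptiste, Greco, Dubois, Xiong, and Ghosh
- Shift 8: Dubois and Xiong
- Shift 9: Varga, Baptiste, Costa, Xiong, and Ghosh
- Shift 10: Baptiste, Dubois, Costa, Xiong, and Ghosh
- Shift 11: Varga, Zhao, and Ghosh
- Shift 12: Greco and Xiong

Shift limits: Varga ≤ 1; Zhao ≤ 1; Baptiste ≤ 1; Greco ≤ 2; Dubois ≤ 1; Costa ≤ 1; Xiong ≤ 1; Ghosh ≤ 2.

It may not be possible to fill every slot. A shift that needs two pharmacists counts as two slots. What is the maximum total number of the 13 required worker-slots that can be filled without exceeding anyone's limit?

10

Total capacity across all pharmacists is 1+1+1+2+1+1+1+2 = 10, and 13 slots are needed, so at most 10 can be filled.
An assignment achieving 10: Shift 1→Xiong, Shift 2→Baptiste, Shift 3→Ghosh, Shift 4→Zhao, Shift 6→Varga, Shift 7→Greco, Shift 8→Dubois, Shift 9→Costa, Shift 11→Ghosh, Shift 12→Greco.
Loads: Varga 1/1, Zhao 1/1, Baptiste 1/1, Greco 2/2, Dubois 1/1, Costa 1/1, Xiong 1/1, Ghosh 2/2.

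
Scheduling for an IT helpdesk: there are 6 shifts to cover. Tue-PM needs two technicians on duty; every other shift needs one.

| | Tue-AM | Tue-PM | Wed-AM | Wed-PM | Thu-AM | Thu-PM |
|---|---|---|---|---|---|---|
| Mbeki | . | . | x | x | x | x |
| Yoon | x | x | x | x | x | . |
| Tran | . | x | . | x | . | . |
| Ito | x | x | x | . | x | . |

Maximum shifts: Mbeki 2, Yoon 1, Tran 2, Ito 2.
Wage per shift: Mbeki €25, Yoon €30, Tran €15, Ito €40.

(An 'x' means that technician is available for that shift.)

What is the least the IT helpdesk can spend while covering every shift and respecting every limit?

€190

Thu-PM can only be covered by Mbeki, so that assignment is forced.
Picking the cheapest available technician for each shift independently would cost €165, but that ignores the shift limits.
An optimal schedule: Tue-AM→Yoon, Tue-PM→Tran+Ito, Wed-AM→Mbeki, Wed-PM→Tran, Thu-AM→Ito, Thu-PM→Mbeki.
Total: 30 + 15 + 40 + 25 + 15 + 40 + 25 = €190.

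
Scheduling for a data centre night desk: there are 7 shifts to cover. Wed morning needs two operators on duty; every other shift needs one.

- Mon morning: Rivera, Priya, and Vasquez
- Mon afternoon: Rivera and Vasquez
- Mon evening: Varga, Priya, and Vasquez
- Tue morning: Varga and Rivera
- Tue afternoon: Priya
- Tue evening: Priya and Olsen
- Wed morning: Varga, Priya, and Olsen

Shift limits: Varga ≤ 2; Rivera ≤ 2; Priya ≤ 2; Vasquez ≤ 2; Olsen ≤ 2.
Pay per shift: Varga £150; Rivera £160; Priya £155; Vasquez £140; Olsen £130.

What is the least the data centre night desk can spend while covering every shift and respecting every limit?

£1150

Tue afternoon can only be covered by Priya, so that assignment is forced.
Picking the cheapest available operator for each shift independently would cost £1135, but that ignores the shift limits.
An optimal schedule: Mon morning→Vasquez, Mon afternoon→Vasquez, Mon evening→Varga, Tue morning→Varga, Tue afternoon→Priya, Tue evening→Olsen, Wed morning→Olsen+Priya.
Total: 140 + 140 + 150 + 150 + 155 + 130 + 130 + 155 = £1150.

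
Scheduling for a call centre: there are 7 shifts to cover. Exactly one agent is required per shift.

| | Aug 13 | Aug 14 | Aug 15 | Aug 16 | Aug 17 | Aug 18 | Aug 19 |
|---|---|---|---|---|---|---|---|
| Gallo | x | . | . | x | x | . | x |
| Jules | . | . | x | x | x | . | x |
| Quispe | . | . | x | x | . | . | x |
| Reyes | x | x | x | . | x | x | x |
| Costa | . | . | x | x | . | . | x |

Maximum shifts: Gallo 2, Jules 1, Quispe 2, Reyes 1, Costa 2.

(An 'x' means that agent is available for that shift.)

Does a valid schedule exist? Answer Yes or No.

Total capacity is 8 and 7 slots are needed, so capacity alone doesn't rule it out.
Shifts {Aug 14, Aug 18} need 2 worker-slots in total, but the agents available for any of those shifts (Reyes) can supply at most 1 among them. So no valid schedule exists.

No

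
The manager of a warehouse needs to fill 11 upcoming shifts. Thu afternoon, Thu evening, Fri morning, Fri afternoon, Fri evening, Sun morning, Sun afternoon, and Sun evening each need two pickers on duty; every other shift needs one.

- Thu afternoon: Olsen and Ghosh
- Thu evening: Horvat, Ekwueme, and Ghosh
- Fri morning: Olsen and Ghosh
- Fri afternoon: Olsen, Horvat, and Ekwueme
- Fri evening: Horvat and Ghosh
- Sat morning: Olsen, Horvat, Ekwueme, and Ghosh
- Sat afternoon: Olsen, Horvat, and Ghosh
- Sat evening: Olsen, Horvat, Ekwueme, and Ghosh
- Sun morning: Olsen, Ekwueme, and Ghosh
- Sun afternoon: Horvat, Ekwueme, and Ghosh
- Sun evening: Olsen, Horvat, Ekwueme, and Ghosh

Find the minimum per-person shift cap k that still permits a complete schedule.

5

With 4 pickers and 19 worker-slots to fill, someone must work at least ⌈19/4⌉ = 5 shifts, so k ≥ 5.
k = 5 works: Thu afternoon→Olsen+Ghosh, Thu evening→Horvat+Ekwueme, Fri morning→Olsen+Ghosh, Fri afternoon→Olsen+Horvat, Fri evening→Horvat+Ghosh, Sat morning→Horvat, Sat afternoon→Olsen, Sat evening→Ekwueme, Sun morning→Olsen+Ekwueme, Sun afternoon→Horvat+Ekwueme, Sun evening→Ekwueme+Ghosh.
Loads: Olsen 5, Horvat 5, Ekwueme 5, Ghosh 4 — all ≤ 5.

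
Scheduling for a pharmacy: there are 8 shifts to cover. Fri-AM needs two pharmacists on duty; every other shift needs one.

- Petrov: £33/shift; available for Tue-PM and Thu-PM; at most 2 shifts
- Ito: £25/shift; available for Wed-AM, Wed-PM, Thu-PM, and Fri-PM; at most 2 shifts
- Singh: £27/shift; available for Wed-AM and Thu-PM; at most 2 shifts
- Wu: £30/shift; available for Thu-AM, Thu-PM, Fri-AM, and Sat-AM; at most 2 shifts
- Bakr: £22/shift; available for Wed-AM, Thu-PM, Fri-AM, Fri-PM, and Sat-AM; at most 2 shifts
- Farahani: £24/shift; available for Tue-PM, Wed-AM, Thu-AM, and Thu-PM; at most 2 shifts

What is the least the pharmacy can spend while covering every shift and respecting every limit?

£226

Wed-PM can only be covered by Ito, so that assignment is forced.
Fri-AM can only be covered by Wu and Bakr, so that assignment is forced.
Picking the cheapest available pharmacist for each shift independently would cost £213, but that ignores the shift limits.
An optimal schedule: Tue-PM→Farahani, Wed-AM→Singh, Wed-PM→Ito, Thu-AM→Farahani, Thu-PM→Singh, Fri-AM→Bakr+Wu, Fri-PM→Ito, Sat-AM→Bakr.
Total: 24 + 27 + 25 + 24 + 27 + 22 + 30 + 25 + 22 = £226.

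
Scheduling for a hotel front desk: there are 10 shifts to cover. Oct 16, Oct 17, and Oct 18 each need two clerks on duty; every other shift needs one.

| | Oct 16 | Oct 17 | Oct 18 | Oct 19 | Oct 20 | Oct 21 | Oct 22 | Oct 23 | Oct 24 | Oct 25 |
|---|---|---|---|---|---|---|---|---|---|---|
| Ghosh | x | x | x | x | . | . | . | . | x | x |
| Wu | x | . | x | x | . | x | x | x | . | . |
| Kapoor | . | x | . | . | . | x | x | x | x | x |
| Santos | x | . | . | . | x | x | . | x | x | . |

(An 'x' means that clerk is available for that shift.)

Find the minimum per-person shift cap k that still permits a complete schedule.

4

With 4 clerks and 13 worker-slots to fill, someone must work at least ⌈13/4⌉ = 4 shifts, so k ≥ 4.
k = 4 works: Oct 16→Wu+Santos, Oct 17→Ghosh+Kapoor, Oct 18→Ghosh+Wu, Oct 19→Ghosh, Oct 20→Santos, Oct 21→Wu, Oct 22→Wu, Oct 23→Kapoor, Oct 24→Kapoor, Oct 25→Ghosh.
Loads: Ghosh 4, Wu 4, Kapoor 3, Santos 2 — all ≤ 4.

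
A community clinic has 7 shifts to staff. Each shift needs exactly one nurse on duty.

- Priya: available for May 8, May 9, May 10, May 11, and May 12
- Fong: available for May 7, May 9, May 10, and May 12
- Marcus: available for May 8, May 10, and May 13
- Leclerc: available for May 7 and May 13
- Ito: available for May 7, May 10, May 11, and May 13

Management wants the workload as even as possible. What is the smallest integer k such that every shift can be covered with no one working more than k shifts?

With 5 nurses and 7 worker-slots to fill, someone must work at least ⌈7/5⌉ = 2 shifts, so k ≥ 2.
k = 2 works: May 7→Fong, May 8→Priya, May 9→Priya, May 10→Marcus, May 11→Ito, May 12→Fong, May 13→Marcus.
Loads: Priya 2, Fong 2, Marcus 2, Leclerc 0, Ito 1 — all ≤ 2.

2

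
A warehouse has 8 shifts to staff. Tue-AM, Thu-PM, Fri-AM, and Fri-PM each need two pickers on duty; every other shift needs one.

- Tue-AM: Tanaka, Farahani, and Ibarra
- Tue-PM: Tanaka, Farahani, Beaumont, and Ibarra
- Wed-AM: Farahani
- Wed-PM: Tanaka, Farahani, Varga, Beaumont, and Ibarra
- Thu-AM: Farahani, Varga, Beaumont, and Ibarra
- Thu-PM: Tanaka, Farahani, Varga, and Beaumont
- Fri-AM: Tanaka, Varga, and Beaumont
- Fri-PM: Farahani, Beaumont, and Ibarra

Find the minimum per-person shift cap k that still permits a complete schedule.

3

With 5 pickers and 12 worker-slots to fill, someone must work at least ⌈12/5⌉ = 3 shifts, so k ≥ 3.
k = 3 works: Tue-AM→Tanaka+Farahani, Tue-PM→Tanaka, Wed-AM→Farahani, Wed-PM→Beaumont, Thu-AM→Varga, Thu-PM→Varga+Beaumont, Fri-AM→Tanaka+Varga, Fri-PM→Farahani+Beaumont.
Loads: Tanaka 3, Farahani 3, Varga 3, Beaumont 3, Ibarra 0 — all ≤ 3.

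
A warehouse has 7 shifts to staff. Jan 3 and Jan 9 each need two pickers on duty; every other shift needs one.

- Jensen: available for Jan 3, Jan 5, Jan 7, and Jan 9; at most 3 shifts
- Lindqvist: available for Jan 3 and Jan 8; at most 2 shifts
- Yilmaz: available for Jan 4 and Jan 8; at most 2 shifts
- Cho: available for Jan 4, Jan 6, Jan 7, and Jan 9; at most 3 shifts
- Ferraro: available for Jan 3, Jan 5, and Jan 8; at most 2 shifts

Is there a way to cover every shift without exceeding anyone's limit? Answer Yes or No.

Yes

Jan 6 can only be covered by Cho, so that assignment is forced.
Jan 9 can only be covered by Jensen and Cho, so that assignment is forced.
One valid schedule: Jan 3→Lindqvist+Ferraro, Jan 4→Yilmaz, Jan 5→Jensen, Jan 6→Cho, Jan 7→Jensen, Jan 8→Lindqvist, Jan 9→Jensen+Cho.
Loads: Jensen 3/3, Lindqvist 2/2, Yilmaz 1/2, Cho 2/3, Ferraro 1/2 — all within limits.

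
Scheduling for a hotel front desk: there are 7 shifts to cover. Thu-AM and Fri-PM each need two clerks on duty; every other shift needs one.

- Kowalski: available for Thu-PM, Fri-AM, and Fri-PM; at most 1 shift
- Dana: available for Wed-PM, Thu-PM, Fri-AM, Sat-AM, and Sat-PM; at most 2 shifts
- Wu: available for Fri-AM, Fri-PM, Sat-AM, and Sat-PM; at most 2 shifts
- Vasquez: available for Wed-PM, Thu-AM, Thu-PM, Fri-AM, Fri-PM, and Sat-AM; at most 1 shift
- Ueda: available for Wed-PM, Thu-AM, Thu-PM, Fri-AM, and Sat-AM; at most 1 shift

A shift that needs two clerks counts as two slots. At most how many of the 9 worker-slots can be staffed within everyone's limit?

Total capacity across all clerks is 1+2+2+1+1 = 7, and 9 slots are needed, so at most 7 can be filled.
An assignment achieving 7: Wed-PM→Dana, Thu-AM→Vasquez+Ueda, Fri-PM→Kowalski+Wu, Sat-AM→Wu, Sat-PM→Dana.
Loads: Kowalski 1/1, Dana 2/2, Wu 2/2, Vasquez 1/1, Ueda 1/1.

7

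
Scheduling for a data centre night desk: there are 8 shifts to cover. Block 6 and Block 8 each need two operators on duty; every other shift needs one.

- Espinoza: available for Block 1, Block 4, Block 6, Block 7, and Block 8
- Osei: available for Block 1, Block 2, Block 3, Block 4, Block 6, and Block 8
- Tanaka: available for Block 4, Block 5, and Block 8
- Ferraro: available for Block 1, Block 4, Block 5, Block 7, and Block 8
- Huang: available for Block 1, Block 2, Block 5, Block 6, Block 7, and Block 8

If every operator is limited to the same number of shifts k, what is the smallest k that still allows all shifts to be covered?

2

With 5 operators and 10 worker-slots to fill, someone must work at least ⌈10/5⌉ = 2 shifts, so k ≥ 2.
k = 2 works: Block 1→Ferraro, Block 2→Osei, Block 3→Osei, Block 4→Tanaka, Block 5→Tanaka, Block 6→Espinoza+Huang, Block 7→Espinoza, Block 8→Ferraro+Huang.
Loads: Espinoza 2, Osei 2, Tanaka 2, Ferraro 2, Huang 2 — all ≤ 2.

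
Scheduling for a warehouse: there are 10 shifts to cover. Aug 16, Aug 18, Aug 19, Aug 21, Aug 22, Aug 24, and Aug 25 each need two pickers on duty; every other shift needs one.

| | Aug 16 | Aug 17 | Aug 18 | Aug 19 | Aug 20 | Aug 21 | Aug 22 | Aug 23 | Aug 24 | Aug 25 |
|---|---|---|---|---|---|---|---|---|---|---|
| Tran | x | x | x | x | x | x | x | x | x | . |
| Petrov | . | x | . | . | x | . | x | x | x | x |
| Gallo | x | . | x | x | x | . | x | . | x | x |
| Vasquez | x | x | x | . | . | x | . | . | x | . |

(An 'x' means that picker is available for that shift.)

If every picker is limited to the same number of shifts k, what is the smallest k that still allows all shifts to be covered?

With 4 pickers and 17 worker-slots to fill, someone must work at least ⌈17/4⌉ = 5 shifts, so k ≥ 5.
k = 5 works: Aug 16→Tran+Gallo, Aug 17→Tran, Aug 18→Gallo+Vasquez, Aug 19→Tran+Gallo, Aug 20→Petrov, Aug 21→Tran+Vasquez, Aug 22→Petrov+Gallo, Aug 23→Tran, Aug 24→Petrov+Vasquez, Aug 25→Petrov+Gallo.
Loads: Tran 5, Petrov 4, Gallo 5, Vasquez 3 — all ≤ 5.

5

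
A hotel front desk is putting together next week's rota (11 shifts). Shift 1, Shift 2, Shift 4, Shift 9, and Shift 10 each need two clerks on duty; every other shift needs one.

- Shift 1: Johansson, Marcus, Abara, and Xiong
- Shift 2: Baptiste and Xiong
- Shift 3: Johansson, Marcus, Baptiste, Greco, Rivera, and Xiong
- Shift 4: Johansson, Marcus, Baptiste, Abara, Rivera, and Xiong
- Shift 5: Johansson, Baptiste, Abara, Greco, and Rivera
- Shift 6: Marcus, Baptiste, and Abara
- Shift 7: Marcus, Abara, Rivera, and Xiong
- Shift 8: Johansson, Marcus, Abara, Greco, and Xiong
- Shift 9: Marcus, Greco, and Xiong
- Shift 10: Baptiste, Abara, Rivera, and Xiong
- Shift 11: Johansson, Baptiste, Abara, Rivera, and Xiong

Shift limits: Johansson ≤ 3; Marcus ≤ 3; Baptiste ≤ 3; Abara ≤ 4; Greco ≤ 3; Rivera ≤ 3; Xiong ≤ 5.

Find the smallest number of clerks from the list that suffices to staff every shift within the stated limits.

16 slots to fill and no one can take more than 5, so at least ⌈16/5⌉ = 4 clerks are needed.
Any 4 clerks together have capacity at most 5+4+3+3 = 15 < 16 slots, so 4 can never suffice.
Johansson, Marcus, Baptiste, Abara, and Xiong alone can cover everything: Shift 1→Abara+Xiong, Shift 2→Baptiste+Xiong, Shift 3→Johansson, Shift 4→Abara+Xiong, Shift 5→Johansson, Shift 6→Marcus, Shift 7→Marcus, Shift 8→Johansson, Shift 9→Marcus+Xiong, Shift 10→Baptiste+Abara, Shift 11→Baptiste.

5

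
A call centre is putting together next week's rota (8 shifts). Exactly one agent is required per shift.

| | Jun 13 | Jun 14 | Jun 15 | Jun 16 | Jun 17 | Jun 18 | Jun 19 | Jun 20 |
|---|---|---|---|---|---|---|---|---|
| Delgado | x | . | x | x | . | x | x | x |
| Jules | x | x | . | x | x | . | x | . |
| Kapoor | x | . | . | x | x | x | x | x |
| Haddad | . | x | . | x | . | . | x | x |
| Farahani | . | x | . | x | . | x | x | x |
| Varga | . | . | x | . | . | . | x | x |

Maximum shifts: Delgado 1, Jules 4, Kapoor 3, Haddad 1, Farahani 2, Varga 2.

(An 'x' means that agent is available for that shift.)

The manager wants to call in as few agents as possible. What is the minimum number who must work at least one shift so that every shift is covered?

8 slots to fill and no one can take more than 4, so at least ⌈8/4⌉ = 2 agents are needed.
Any 2 agents together have capacity at most 4+3 = 7 < 8 slots, so 2 can never suffice.
Delgado, Jules, and Kapoor alone can cover everything: Jun 13→Jules, Jun 14→Jules, Jun 15→Delgado, Jun 16→Jules, Jun 17→Jules, Jun 18→Kapoor, Jun 19→Kapoor, Jun 20→Kapoor.

3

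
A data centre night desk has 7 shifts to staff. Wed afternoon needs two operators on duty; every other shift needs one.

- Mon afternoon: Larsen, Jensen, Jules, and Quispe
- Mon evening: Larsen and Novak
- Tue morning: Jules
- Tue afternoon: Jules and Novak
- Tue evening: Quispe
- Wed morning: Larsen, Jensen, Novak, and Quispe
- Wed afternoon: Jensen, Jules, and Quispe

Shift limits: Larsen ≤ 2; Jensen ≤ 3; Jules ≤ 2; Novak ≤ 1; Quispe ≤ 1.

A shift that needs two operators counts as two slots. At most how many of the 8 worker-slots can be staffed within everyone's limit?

Total capacity across all operators is 2+3+2+1+1 = 9, and 8 slots are needed, so at most 8 can be filled.
An assignment achieving 8: Mon afternoon→Larsen, Mon evening→Larsen, Tue morning→Jules, Tue afternoon→Novak, Tue evening→Quispe, Wed morning→Jensen, Wed afternoon→Jensen+Jules.
Loads: Larsen 2/2, Jensen 2/3, Jules 2/2, Novak 1/1, Quispe 1/1.

8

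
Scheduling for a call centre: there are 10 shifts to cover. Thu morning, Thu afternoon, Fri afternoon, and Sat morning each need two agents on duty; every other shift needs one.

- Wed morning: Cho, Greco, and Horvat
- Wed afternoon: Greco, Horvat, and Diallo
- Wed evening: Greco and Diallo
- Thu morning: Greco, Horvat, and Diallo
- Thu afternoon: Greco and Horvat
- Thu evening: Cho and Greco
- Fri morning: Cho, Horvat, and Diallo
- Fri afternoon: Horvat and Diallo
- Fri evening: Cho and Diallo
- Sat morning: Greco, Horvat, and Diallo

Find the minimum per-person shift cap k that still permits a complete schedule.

With 4 agents and 14 worker-slots to fill, someone must work at least ⌈14/4⌉ = 4 shifts, so k ≥ 4.
k = 4 works: Wed morning→Cho, Wed afternoon→Greco, Wed evening→Greco, Thu morning→Greco+Horvat, Thu afternoon→Greco+Horvat, Thu evening→Cho, Fri morning→Cho, Fri afternoon→Horvat+Diallo, Fri evening→Cho, Sat morning→Horvat+Diallo.
Loads: Cho 4, Greco 4, Horvat 4, Diallo 2 — all ≤ 4.

4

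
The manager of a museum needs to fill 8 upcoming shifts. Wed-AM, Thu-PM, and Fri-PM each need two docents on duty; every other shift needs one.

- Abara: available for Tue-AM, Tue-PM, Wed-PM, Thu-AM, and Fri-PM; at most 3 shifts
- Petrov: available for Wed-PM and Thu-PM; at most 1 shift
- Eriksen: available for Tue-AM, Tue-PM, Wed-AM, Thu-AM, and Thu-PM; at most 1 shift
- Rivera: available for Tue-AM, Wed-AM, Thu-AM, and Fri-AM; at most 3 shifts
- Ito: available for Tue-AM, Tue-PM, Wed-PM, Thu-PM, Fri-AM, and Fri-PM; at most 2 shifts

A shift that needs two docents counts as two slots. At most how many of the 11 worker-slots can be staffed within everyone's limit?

10

Total capacity across all docents is 3+1+1+3+2 = 10, and 11 slots are needed, so at most 10 can be filled.
An assignment achieving 10: Tue-PM→Abara, Wed-AM→Eriksen+Rivera, Wed-PM→Abara, Thu-AM→Rivera, Thu-PM→Petrov+Ito, Fri-AM→Rivera, Fri-PM→Abara+Ito.
Loads: Abara 3/3, Petrov 1/1, Eriksen 1/1, Rivera 3/3, Ito 2/2.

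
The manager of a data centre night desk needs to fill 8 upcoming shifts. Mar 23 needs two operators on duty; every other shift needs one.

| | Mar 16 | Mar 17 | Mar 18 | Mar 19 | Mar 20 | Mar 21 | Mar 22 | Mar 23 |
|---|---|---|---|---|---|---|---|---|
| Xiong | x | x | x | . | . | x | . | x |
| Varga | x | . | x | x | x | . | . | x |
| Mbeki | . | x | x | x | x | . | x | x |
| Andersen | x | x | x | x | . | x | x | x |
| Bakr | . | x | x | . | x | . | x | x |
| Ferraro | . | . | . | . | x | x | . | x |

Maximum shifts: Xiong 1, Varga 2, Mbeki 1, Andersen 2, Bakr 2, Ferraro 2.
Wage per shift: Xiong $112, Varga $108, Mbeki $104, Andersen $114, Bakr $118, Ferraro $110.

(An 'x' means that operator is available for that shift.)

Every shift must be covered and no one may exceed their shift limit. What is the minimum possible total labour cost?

$998

Picking the cheapest available operator for each shift independently would cost $950, but that ignores the shift limits.
An optimal schedule: Mar 16→Varga, Mar 17→Xiong, Mar 18→Andersen, Mar 19→Mbeki, Mar 20→Varga, Mar 21→Ferraro, Mar 22→Andersen, Mar 23→Ferraro+Bakr.
Total: 108 + 112 + 114 + 104 + 108 + 110 + 114 + 110 + 118 = $998.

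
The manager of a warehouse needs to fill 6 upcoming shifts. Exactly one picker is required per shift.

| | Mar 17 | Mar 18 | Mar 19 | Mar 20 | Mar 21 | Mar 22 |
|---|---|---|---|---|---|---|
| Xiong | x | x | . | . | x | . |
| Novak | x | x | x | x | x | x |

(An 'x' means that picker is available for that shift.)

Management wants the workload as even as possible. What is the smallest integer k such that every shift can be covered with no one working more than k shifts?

With 2 pickers and 6 worker-slots to fill, someone must work at least ⌈6/2⌉ = 3 shifts, so k ≥ 3.
k = 3 works: Mar 17→Xiong, Mar 18→Xiong, Mar 19→Novak, Mar 20→Novak, Mar 21→Xiong, Mar 22→Novak.
Loads: Xiong 3, Novak 3 — all ≤ 3.

3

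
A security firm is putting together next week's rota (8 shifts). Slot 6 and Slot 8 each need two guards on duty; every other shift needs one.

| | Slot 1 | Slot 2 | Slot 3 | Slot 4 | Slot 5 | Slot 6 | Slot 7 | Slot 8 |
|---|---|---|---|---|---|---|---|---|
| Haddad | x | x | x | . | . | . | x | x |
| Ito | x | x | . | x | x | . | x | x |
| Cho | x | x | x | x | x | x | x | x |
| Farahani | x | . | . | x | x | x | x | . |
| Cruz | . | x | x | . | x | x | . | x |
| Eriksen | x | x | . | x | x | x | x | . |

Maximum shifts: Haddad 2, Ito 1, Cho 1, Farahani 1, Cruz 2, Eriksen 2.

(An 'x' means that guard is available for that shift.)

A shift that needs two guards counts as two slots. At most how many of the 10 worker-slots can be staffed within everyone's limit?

Total capacity across all guards is 2+1+1+1+2+2 = 9, and 10 slots are needed, so at most 9 can be filled.
An assignment achieving 9: Slot 1→Eriksen, Slot 2→Cruz, Slot 3→Haddad, Slot 4→Ito, Slot 5→Eriksen, Slot 6→Cho+Farahani, Slot 8→Haddad+Cruz.
Loads: Haddad 2/2, Ito 1/1, Cho 1/1, Farahani 1/1, Cruz 2/2, Eriksen 2/2.

9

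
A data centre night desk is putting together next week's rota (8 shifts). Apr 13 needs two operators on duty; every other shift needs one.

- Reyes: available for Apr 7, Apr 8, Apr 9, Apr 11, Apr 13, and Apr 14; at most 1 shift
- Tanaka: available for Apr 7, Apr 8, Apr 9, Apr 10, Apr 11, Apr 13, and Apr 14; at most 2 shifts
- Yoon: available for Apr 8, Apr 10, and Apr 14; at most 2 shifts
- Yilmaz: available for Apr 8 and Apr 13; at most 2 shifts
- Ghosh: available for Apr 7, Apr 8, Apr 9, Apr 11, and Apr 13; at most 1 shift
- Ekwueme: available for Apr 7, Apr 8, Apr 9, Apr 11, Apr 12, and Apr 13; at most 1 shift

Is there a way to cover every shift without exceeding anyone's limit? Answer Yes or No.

Yes

Apr 12 can only be covered by Ekwueme, so that assignment is forced.
One valid schedule: Apr 7→Reyes, Apr 8→Yilmaz, Apr 9→Tanaka, Apr 10→Yoon, Apr 11→Tanaka, Apr 12→Ekwueme, Apr 13→Yilmaz+Ghosh, Apr 14→Yoon.
Loads: Reyes 1/1, Tanaka 2/2, Yoon 2/2, Yilmaz 2/2, Ghosh 1/1, Ekwueme 1/1 — all within limits.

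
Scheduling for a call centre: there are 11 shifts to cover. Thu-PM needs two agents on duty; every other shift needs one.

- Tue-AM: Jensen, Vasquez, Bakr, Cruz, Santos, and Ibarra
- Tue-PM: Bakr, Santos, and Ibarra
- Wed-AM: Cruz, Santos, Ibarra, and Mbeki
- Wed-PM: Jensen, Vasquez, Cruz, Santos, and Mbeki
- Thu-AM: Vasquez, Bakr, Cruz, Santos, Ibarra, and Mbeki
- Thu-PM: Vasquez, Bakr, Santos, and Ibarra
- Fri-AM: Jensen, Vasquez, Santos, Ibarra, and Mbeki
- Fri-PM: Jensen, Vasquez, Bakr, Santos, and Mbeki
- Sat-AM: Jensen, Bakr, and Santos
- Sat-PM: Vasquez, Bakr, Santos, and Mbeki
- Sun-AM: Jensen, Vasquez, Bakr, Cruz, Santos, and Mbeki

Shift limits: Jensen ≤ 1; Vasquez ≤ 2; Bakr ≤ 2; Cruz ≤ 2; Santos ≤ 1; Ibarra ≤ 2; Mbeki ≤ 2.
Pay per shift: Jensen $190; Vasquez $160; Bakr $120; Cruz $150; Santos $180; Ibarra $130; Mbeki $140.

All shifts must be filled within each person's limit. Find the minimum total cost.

Picking the cheapest available agent for each shift independently would cost $1490, but that ignores the shift limits.
An optimal schedule: Tue-AM→Cruz, Tue-PM→Bakr, Wed-AM→Cruz, Wed-PM→Vasquez, Thu-AM→Ibarra, Thu-PM→Bakr+Ibarra, Fri-AM→Santos, Fri-PM→Mbeki, Sat-AM→Jensen, Sat-PM→Vasquez, Sun-AM→Mbeki.
Total: 150 + 120 + 150 + 160 + 130 + 120 + 130 + 180 + 140 + 190 + 160 + 140 = $1770.

$1770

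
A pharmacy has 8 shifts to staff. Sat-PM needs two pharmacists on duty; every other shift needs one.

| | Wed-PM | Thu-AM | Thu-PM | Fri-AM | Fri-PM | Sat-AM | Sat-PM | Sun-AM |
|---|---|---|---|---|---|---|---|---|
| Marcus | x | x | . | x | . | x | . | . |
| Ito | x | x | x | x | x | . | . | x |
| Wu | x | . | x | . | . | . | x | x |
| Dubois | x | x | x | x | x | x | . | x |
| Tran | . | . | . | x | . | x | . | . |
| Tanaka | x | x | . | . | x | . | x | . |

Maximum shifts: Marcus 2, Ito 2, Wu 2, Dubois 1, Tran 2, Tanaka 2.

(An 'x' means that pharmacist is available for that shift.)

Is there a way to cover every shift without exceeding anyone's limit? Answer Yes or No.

Yes

Sat-PM can only be covered by Wu and Tanaka, so that assignment is forced.
One valid schedule: Wed-PM→Tanaka, Thu-AM→Marcus, Thu-PM→Ito, Fri-AM→Dubois, Fri-PM→Ito, Sat-AM→Marcus, Sat-PM→Wu+Tanaka, Sun-AM→Wu.
Loads: Marcus 2/2, Ito 2/2, Wu 2/2, Dubois 1/1, Tran 0/2, Tanaka 2/2 — all within limits.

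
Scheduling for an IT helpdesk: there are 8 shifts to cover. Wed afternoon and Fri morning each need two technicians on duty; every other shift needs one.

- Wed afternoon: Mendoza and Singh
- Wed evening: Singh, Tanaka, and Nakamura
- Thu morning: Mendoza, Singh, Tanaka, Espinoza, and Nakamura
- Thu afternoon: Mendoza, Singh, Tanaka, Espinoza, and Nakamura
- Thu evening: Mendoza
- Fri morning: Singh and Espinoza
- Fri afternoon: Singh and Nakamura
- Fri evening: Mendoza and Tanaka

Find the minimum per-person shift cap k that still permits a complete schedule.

With 5 technicians and 10 worker-slots to fill, someone must work at least ⌈10/5⌉ = 2 shifts, so k ≥ 2.
k = 2 works: Wed afternoon→Mendoza+Singh, Wed evening→Tanaka, Thu morning→Espinoza, Thu afternoon→Nakamura, Thu evening→Mendoza, Fri morning→Singh+Espinoza, Fri afternoon→Nakamura, Fri evening→Tanaka.
Loads: Mendoza 2, Singh 2, Tanaka 2, Espinoza 2, Nakamura 2 — all ≤ 2.

2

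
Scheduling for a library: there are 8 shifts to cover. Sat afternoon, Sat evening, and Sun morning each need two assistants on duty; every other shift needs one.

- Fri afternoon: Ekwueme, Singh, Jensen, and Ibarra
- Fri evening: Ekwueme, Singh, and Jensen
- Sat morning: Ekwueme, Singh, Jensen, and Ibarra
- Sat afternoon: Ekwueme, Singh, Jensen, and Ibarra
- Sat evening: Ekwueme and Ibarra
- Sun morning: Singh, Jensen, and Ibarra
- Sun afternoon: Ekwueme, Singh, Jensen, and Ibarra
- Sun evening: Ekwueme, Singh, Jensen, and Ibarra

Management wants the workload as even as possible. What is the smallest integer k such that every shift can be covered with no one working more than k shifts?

With 4 assistants and 11 worker-slots to fill, someone must work at least ⌈11/4⌉ = 3 shifts, so k ≥ 3.
k = 3 works: Fri afternoon→Ekwueme, Fri evening→Ekwueme, Sat morning→Singh, Sat afternoon→Jensen+Ibarra, Sat evening→Ekwueme+Ibarra, Sun morning→Singh+Jensen, Sun afternoon→Singh, Sun evening→Jensen.
Loads: Ekwueme 3, Singh 3, Jensen 3, Ibarra 2 — all ≤ 3.

3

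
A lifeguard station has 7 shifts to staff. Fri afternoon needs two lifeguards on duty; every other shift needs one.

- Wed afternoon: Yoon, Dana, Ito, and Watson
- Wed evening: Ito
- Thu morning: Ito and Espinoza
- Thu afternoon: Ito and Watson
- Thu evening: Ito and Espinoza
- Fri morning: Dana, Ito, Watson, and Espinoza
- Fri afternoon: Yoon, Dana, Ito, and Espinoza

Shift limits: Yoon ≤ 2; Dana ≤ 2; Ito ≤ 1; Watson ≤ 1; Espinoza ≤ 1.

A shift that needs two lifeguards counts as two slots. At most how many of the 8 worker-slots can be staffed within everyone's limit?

7

Total capacity across all lifeguards is 2+2+1+1+1 = 7, and 8 slots are needed, so at most 7 can be filled.
An assignment achieving 7: Wed afternoon→Yoon, Wed evening→Ito, Thu morning→Espinoza, Thu afternoon→Watson, Fri morning→Dana, Fri afternoon→Yoon+Dana.
Loads: Yoon 2/2, Dana 2/2, Ito 1/1, Watson 1/1, Espinoza 1/1.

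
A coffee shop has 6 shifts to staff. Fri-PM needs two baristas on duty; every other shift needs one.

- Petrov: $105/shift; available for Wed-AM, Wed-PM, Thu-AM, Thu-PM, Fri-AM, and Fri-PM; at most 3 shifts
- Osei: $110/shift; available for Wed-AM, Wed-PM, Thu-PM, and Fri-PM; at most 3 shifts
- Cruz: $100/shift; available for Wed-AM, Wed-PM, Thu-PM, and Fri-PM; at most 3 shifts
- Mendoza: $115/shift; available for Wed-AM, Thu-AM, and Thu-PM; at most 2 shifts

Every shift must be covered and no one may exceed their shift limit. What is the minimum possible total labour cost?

Fri-AM can only be covered by Petrov, so that assignment is forced.
Picking the cheapest available barista for each shift independently would cost $715, but that ignores the shift limits.
An optimal schedule: Wed-AM→Cruz, Wed-PM→Cruz, Thu-AM→Petrov, Thu-PM→Osei, Fri-AM→Petrov, Fri-PM→Cruz+Petrov.
Total: 100 + 100 + 105 + 110 + 105 + 100 + 105 = $725.

$725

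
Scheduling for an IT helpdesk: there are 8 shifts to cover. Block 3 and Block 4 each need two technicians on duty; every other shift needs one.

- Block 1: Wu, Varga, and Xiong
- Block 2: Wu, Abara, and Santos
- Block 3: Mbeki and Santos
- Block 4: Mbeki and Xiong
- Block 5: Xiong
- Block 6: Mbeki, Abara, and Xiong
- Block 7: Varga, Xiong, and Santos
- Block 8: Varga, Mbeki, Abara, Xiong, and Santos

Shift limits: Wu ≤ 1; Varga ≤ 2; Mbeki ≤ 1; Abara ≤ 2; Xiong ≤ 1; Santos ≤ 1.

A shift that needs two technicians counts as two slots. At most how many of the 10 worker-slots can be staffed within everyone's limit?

Total capacity across all technicians is 1+2+1+2+1+1 = 8, and 10 slots are needed, so at most 8 can be filled.
An assignment achieving 8: Block 1→Wu, Block 2→Abara, Block 3→Mbeki+Santos, Block 5→Xiong, Block 6→Abara, Block 7→Varga, Block 8→Varga.
Loads: Wu 1/1, Varga 2/2, Mbeki 1/1, Abara 2/2, Xiong 1/1, Santos 1/1.

8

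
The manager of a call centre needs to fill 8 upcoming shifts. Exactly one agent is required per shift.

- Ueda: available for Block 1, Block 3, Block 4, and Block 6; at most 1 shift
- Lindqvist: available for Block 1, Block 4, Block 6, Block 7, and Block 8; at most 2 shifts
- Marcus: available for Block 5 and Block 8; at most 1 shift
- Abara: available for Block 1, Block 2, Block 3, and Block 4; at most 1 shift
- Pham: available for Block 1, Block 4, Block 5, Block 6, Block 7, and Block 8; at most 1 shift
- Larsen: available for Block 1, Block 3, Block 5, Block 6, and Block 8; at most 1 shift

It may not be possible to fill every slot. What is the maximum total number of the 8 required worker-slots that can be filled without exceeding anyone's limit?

Total capacity across all agents is 1+2+1+1+1+1 = 7, and 8 slots are needed, so at most 7 can be filled.
An assignment achieving 7: Block 2→Abara, Block 3→Ueda, Block 4→Lindqvist, Block 5→Marcus, Block 6→Pham, Block 7→Lindqvist, Block 8→Larsen.
Loads: Ueda 1/1, Lindqvist 2/2, Marcus 1/1, Abara 1/1, Pham 1/1, Larsen 1/1.

7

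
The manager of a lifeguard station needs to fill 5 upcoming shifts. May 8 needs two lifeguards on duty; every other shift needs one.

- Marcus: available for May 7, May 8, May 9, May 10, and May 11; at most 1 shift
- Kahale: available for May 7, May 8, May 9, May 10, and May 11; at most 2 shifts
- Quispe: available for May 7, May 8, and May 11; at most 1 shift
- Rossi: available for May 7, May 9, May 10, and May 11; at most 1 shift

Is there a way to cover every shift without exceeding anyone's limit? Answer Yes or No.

No

Shifts {May 7, May 8, May 9, May 10, May 11} need 6 worker-slots in total, but the lifeguards available for any of those shifts (Marcus, Kahale, Quispe, and Rossi) can supply at most 5 among them. So no valid schedule exists.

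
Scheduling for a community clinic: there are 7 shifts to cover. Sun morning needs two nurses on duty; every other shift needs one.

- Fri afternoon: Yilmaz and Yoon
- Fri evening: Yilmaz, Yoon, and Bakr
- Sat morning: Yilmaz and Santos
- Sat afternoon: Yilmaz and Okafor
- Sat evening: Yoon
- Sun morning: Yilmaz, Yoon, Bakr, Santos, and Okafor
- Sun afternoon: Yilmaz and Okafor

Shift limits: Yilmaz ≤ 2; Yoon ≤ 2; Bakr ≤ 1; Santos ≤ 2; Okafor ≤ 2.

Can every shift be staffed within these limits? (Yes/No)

Yes

Sat evening can only be covered by Yoon, so that assignment is forced.
One valid schedule: Fri afternoon→Yilmaz, Fri evening→Yoon, Sat morning→Yilmaz, Sat afternoon→Okafor, Sat evening→Yoon, Sun morning→Bakr+Santos, Sun afternoon→Okafor.
Loads: Yilmaz 2/2, Yoon 2/2, Bakr 1/1, Santos 1/2, Okafor 2/2 — all within limits.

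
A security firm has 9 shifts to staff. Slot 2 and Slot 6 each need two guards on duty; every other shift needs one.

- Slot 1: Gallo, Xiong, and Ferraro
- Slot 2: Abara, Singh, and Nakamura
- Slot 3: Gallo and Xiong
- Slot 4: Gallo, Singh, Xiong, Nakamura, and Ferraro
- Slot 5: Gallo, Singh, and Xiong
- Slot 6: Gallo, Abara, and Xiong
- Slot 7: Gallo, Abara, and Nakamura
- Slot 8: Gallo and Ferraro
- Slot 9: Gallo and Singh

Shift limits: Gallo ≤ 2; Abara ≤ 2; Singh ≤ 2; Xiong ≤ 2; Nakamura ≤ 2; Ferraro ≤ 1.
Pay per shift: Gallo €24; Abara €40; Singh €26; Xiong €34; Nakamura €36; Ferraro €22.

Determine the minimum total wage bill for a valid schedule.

Picking the cheapest available guard for each shift independently would cost €282, but that ignores the shift limits.
An optimal schedule: Slot 1→Xiong, Slot 2→Abara+Nakamura, Slot 3→Gallo, Slot 4→Ferraro, Slot 5→Singh, Slot 6→Abara+Xiong, Slot 7→Nakamura, Slot 8→Gallo, Slot 9→Singh.
Total: 34 + 40 + 36 + 24 + 22 + 26 + 40 + 34 + 36 + 24 + 26 = €342.

€342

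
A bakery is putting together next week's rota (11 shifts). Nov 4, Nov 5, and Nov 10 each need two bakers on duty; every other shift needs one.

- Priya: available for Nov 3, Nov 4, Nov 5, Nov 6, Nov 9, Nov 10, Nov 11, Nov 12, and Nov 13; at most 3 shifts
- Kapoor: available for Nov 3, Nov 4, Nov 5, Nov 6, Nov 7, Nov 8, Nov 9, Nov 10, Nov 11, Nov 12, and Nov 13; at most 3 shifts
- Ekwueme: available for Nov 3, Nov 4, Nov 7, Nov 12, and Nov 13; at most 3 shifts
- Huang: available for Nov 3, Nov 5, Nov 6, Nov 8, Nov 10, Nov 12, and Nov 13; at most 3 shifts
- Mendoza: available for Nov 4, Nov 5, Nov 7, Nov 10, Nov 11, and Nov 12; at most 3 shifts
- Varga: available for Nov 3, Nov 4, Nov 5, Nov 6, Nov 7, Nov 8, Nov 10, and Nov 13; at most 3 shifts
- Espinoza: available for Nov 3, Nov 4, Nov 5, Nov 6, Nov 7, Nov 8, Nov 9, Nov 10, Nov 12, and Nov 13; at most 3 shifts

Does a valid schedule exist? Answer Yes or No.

Yes

One valid schedule: Nov 3→Kapoor, Nov 4→Ekwueme+Mendoza, Nov 5→Huang+Mendoza, Nov 6→Priya, Nov 7→Kapoor, Nov 8→Kapoor, Nov 9→Priya, Nov 10→Huang+Mendoza, Nov 11→Priya, Nov 12→Ekwueme, Nov 13→Ekwueme.
Loads: Priya 3/3, Kapoor 3/3, Ekwueme 3/3, Huang 2/3, Mendoza 3/3, Varga 0/3, Espinoza 0/3 — all within limits.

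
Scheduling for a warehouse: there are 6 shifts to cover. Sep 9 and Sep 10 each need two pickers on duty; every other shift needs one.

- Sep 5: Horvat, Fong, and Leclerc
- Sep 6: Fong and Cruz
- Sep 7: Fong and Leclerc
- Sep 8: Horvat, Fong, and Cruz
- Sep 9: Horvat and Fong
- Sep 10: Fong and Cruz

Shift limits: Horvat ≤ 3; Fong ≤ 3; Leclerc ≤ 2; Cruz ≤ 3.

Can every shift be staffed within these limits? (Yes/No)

Yes

Sep 9 can only be covered by Horvat and Fong, so that assignment is forced.
Sep 10 can only be covered by Fong and Cruz, so that assignment is forced.
One valid schedule: Sep 5→Horvat, Sep 6→Fong, Sep 7→Leclerc, Sep 8→Horvat, Sep 9→Horvat+Fong, Sep 10→Fong+Cruz.
Loads: Horvat 3/3, Fong 3/3, Leclerc 1/2, Cruz 1/3 — all within limits.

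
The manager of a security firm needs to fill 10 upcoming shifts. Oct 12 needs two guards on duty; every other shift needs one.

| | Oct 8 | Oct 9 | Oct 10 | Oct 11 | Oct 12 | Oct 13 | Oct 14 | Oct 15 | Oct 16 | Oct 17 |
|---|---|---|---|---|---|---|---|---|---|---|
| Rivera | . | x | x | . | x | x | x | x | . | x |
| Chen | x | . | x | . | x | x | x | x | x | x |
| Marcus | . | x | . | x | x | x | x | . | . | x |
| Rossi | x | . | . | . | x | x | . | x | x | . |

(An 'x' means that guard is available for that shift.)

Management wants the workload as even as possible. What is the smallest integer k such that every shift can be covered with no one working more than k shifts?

With 4 guards and 11 worker-slots to fill, someone must work at least ⌈11/4⌉ = 3 shifts, so k ≥ 3.
k = 3 works: Oct 8→Chen, Oct 9→Rivera, Oct 10→Rivera, Oct 11→Marcus, Oct 12→Marcus+Rossi, Oct 13→Rossi, Oct 14→Rivera, Oct 15→Chen, Oct 16→Chen, Oct 17→Marcus.
Loads: Rivera 3, Chen 3, Marcus 3, Rossi 2 — all ≤ 3.

3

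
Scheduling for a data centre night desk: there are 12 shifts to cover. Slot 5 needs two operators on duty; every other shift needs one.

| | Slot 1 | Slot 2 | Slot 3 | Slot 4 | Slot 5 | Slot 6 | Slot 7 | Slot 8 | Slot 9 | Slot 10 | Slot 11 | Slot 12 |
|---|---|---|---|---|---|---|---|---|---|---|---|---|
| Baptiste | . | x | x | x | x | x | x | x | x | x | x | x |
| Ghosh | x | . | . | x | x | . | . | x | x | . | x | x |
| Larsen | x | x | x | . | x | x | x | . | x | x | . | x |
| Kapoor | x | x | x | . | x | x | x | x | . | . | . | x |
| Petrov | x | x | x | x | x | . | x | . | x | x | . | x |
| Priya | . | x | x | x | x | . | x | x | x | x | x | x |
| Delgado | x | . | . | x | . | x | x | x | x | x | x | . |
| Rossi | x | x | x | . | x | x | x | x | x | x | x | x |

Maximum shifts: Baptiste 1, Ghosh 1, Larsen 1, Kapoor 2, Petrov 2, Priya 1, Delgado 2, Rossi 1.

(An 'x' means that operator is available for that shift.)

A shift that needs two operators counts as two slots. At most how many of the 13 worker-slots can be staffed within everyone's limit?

Total capacity across all operators is 1+1+1+2+2+1+2+1 = 11, and 13 slots are needed, so at most 11 can be filled.
An assignment achieving 11: Slot 1→Kapoor, Slot 2→Kapoor, Slot 3→Petrov, Slot 4→Baptiste, Slot 5→Rossi, Slot 6→Larsen, Slot 7→Delgado, Slot 8→Priya, Slot 9→Delgado, Slot 10→Petrov, Slot 11→Ghosh.
Loads: Baptiste 1/1, Ghosh 1/1, Larsen 1/1, Kapoor 2/2, Petrov 2/2, Priya 1/1, Delgado 2/2, Rossi 1/1.

11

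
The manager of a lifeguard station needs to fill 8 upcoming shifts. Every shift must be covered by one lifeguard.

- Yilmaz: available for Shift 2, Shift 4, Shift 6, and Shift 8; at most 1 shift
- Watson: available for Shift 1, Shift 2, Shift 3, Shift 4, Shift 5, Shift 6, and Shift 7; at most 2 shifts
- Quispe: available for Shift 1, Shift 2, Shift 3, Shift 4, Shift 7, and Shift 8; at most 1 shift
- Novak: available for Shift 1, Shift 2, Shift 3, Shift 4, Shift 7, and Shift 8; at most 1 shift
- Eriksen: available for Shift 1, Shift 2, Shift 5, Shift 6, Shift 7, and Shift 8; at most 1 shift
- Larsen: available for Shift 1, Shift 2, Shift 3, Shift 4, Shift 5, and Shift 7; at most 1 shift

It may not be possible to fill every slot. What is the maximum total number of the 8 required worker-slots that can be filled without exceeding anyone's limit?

Total capacity across all lifeguards is 1+2+1+1+1+1 = 7, and 8 slots are needed, so at most 7 can be filled.
An assignment achieving 7: Shift 1→Novak, Shift 3→Watson, Shift 4→Larsen, Shift 5→Watson, Shift 6→Yilmaz, Shift 7→Eriksen, Shift 8→Quispe.
Loads: Yilmaz 1/1, Watson 2/2, Quispe 1/1, Novak 1/1, Eriksen 1/1, Larsen 1/1.

7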